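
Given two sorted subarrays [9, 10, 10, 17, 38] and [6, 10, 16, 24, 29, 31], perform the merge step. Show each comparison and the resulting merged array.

Merging process:

Compare 9 vs 6: take 6 from right. Merged: [6]
Compare 9 vs 10: take 9 from left. Merged: [6, 9]
Compare 10 vs 10: take 10 from left. Merged: [6, 9, 10]
Compare 10 vs 10: take 10 from left. Merged: [6, 9, 10, 10]
Compare 17 vs 10: take 10 from right. Merged: [6, 9, 10, 10, 10]
Compare 17 vs 16: take 16 from right. Merged: [6, 9, 10, 10, 10, 16]
Compare 17 vs 24: take 17 from left. Merged: [6, 9, 10, 10, 10, 16, 17]
Compare 38 vs 24: take 24 from right. Merged: [6, 9, 10, 10, 10, 16, 17, 24]
Compare 38 vs 29: take 29 from right. Merged: [6, 9, 10, 10, 10, 16, 17, 24, 29]
Compare 38 vs 31: take 31 from right. Merged: [6, 9, 10, 10, 10, 16, 17, 24, 29, 31]
Append remaining from left: [38]. Merged: [6, 9, 10, 10, 10, 16, 17, 24, 29, 31, 38]

Final merged array: [6, 9, 10, 10, 10, 16, 17, 24, 29, 31, 38]
Total comparisons: 10

The merged array is [6, 9, 10, 10, 10, 16, 17, 24, 29, 31, 38], requiring 10 comparisons. The merge step runs in O(n) time where n is the total number of elements.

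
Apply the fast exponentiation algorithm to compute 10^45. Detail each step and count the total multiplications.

Computing 10^45 by squaring (build up from 10^1; each line after the first costs one multiplication):

10^1 = 10
10^2 = (10^1)^2 = 10^2 = 100
10^4 = (10^2)^2 = 100^2 = 10000
10^5 = 10 * 10^4 = 10 * 10000 = 100000
10^10 = (10^5)^2 = 100000^2 = 10000000000
10^11 = 10 * 10^10 = 10 * 10000000000 = 100000000000
10^22 = (10^11)^2 = 100000000000^2 = 10000000000000000000000
10^44 = (10^22)^2 = 10000000000000000000000^2 = 100000000000000000000000000000000000000000000
10^45 = 10 * 10^44 = 10 * 100000000000000000000000000000000000000000000 = 1000000000000000000000000000000000000000000000

Result: 1000000000000000000000000000000000000000000000
Multiplications needed: 8 (8 lines after 10^1)

10^45 = 1000000000000000000000000000000000000000000000. Using exponentiation by squaring, this requires 8 multiplications. The key idea: if the exponent is even, square the half-power; if odd, multiply by the base once.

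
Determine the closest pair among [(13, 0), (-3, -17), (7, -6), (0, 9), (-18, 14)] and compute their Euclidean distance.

Computing all pairwise distances among 5 points:

d((13, 0), (-3, -17)) = 23.3452
d((13, 0), (7, -6)) = 8.4853 <-- minimum
d((13, 0), (0, 9)) = 15.8114
d((13, 0), (-18, 14)) = 34.0147
d((-3, -17), (7, -6)) = 14.8661
d((-3, -17), (0, 9)) = 26.1725
d((-3, -17), (-18, 14)) = 34.4384
d((7, -6), (0, 9)) = 16.5529
d((7, -6), (-18, 14)) = 32.0156
d((0, 9), (-18, 14)) = 18.6815

Closest pair: (13, 0) and (7, -6) with distance 8.4853

The closest pair is (13, 0) and (7, -6) with Euclidean distance 8.4853. For 5 points, brute-force pairwise comparison is shown above. For large n, the divide-and-conquer algorithm (sort by x, recurse on halves, check the dividing strip) achieves O(n log n).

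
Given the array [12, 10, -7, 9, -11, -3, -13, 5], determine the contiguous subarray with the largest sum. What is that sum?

Using Kadane's algorithm on [12, 10, -7, 9, -11, -3, -13, 5]:

Scanning through the array:
Position 1 (value 10): max_ending_here = 22, max_so_far = 22
Position 2 (value -7): max_ending_here = 15, max_so_far = 22
Position 3 (value 9): max_ending_here = 24, max_so_far = 24
Position 4 (value -11): max_ending_here = 13, max_so_far = 24
Position 5 (value -3): max_ending_here = 10, max_so_far = 24
Position 6 (value -13): max_ending_here = -3, max_so_far = 24
Position 7 (value 5): max_ending_here = 5, max_so_far = 24

Maximum subarray: [12, 10, -7, 9]
Maximum sum: 24

The maximum subarray is [12, 10, -7, 9] with sum 24. This subarray runs from index 0 to index 3.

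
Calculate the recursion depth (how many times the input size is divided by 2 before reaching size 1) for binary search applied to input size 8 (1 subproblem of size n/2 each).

For divide and conquer with division factor 2:

Problem sizes at each level:
Level 0: 8
Level 1: 4
Level 2: 2
Level 3: 1

The root is level 0 and the size-1 base case is level 3 (the tree spans levels 0 through 3, i.e. 4 levels counting the root), so the depth is the number of divisions: log_2(8) = 3

The recursion tree depth is log_2(8) = 3. At each level, the problem size is divided by 2, so it takes 3 divisions to reduce to a base case of size 1. The algorithm makes 1 recursive call at each level.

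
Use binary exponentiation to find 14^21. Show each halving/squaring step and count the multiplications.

Computing 14^21 by squaring (build up from 14^1; each line after the first costs one multiplication):

14^1 = 14
14^2 = (14^1)^2 = 14^2 = 196
14^4 = (14^2)^2 = 196^2 = 38416
14^5 = 14 * 14^4 = 14 * 38416 = 537824
14^10 = (14^5)^2 = 537824^2 = 289254654976
14^20 = (14^10)^2 = 289254654976^2 = 83668255425284801560576
14^21 = 14 * 14^20 = 14 * 83668255425284801560576 = 1171355575953987221848064

Result: 1171355575953987221848064
Multiplications needed: 6 (6 lines after 14^1)

14^21 = 1171355575953987221848064. Using exponentiation by squaring, this requires 6 multiplications. The key idea: if the exponent is even, square the half-power; if odd, multiply by the base once.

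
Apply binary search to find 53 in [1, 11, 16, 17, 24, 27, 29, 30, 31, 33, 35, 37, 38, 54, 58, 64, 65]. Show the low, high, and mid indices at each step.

Binary search for 53 in [1, 11, 16, 17, 24, 27, 29, 30, 31, 33, 35, 37, 38, 54, 58, 64, 65]:

lo=0, hi=16, mid=8, arr[mid]=31 -> 31 < 53, search right half
lo=9, hi=16, mid=12, arr[mid]=38 -> 38 < 53, search right half
lo=13, hi=16, mid=14, arr[mid]=58 -> 58 > 53, search left half
lo=13, hi=13, mid=13, arr[mid]=54 -> 54 > 53, search left half
lo=13 > hi=12, target 53 not found

Binary search determines that 53 is not in the array after 4 comparisons. The search space was exhausted without finding the target.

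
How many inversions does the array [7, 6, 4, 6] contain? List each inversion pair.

Finding inversions in [7, 6, 4, 6]:

(0, 1): arr[0]=7 > arr[1]=6
(0, 2): arr[0]=7 > arr[2]=4
(0, 3): arr[0]=7 > arr[3]=6
(1, 2): arr[1]=6 > arr[2]=4

Total inversions: 4

The array has 4 inversion(s): (0,1), (0,2), (0,3), (1,2). Each pair (i,j) satisfies i < j and arr[i] > arr[j].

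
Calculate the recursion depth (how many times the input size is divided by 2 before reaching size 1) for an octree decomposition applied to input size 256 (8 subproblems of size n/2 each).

For divide and conquer with division factor 2:

Problem sizes at each level:
Level 0: 256
Level 1: 128
Level 2: 64
Level 3: 32
Level 4: 16
Level 5: 8
Level 6: 4
Level 7: 2
Level 8: 1

The root is level 0 and the size-1 base case is level 8 (the tree spans levels 0 through 8, i.e. 9 levels counting the root), so the depth is the number of divisions: log_2(256) = 8

The recursion tree depth is log_2(256) = 8. At each level, the problem size is divided by 2, so it takes 8 divisions to reduce to a base case of size 1. The algorithm makes 8 recursive calls at each level.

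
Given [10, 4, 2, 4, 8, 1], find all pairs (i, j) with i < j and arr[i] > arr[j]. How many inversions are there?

Finding inversions in [10, 4, 2, 4, 8, 1]:

(0, 1): arr[0]=10 > arr[1]=4
(0, 2): arr[0]=10 > arr[2]=2
(0, 3): arr[0]=10 > arr[3]=4
(0, 4): arr[0]=10 > arr[4]=8
(0, 5): arr[0]=10 > arr[5]=1
(1, 2): arr[1]=4 > arr[2]=2
(1, 5): arr[1]=4 > arr[5]=1
(2, 5): arr[2]=2 > arr[5]=1
(3, 5): arr[3]=4 > arr[5]=1
(4, 5): arr[4]=8 > arr[5]=1

Total inversions: 10

The array has 10 inversion(s): (0,1), (0,2), (0,3), (0,4), (0,5), (1,2), (1,5), (2,5), (3,5), (4,5). Each pair (i,j) satisfies i < j and arr[i] > arr[j].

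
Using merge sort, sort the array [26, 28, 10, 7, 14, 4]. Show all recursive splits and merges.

Merge sort trace:

Split: [26, 28, 10, 7, 14, 4] -> [26, 28, 10] and [7, 14, 4]
  Split: [26, 28, 10] -> [26] and [28, 10]
    Split: [28, 10] -> [28] and [10]
    Merge: [28] + [10] -> [10, 28]
  Merge: [26] + [10, 28] -> [10, 26, 28]
  Split: [7, 14, 4] -> [7] and [14, 4]
    Split: [14, 4] -> [14] and [4]
    Merge: [14] + [4] -> [4, 14]
  Merge: [7] + [4, 14] -> [4, 7, 14]
Merge: [10, 26, 28] + [4, 7, 14] -> [4, 7, 10, 14, 26, 28]

Final sorted array: [4, 7, 10, 14, 26, 28]

The merge sort proceeds by recursively splitting the array and merging sorted halves.
After all merges, the sorted array is [4, 7, 10, 14, 26, 28].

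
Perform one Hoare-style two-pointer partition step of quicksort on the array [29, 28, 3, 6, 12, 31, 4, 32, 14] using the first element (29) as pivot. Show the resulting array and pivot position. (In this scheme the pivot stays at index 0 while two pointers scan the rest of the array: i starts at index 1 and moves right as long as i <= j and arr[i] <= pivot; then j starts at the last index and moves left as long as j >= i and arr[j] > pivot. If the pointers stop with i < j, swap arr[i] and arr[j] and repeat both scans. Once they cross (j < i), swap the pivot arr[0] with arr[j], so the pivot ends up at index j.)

Hoare-style two-pointer partition with pivot = 29:

Initial array: [29, 28, 3, 6, 12, 31, 4, 32, 14]

Pointers start at i = 1, j = 8.
i stops at index 5 (arr[5]=31 > 29), j stops at index 8 (arr[8]=14 <= 29): swap arr[5] and arr[8], array becomes [29, 28, 3, 6, 12, 14, 4, 32, 31]
i ends at 7, j ends at 6: the pointers have crossed (j < i), so scanning stops.

Swap pivot arr[0] with arr[6] to place pivot at position 6: [4, 28, 3, 6, 12, 14, 29, 32, 31]
Pivot position: 6

After partitioning with pivot 29, the array becomes [4, 28, 3, 6, 12, 14, 29, 32, 31]. The pivot is placed at index 6. All elements to the left of the pivot are <= 29, and all elements to the right are > 29.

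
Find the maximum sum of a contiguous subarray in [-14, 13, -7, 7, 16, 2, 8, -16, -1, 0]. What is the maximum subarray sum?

Using Kadane's algorithm on [-14, 13, -7, 7, 16, 2, 8, -16, -1, 0]:

Scanning through the array:
Position 1 (value 13): max_ending_here = 13, max_so_far = 13
Position 2 (value -7): max_ending_here = 6, max_so_far = 13
Position 3 (value 7): max_ending_here = 13, max_so_far = 13
Position 4 (value 16): max_ending_here = 29, max_so_far = 29
Position 5 (value 2): max_ending_here = 31, max_so_far = 31
Position 6 (value 8): max_ending_here = 39, max_so_far = 39
Position 7 (value -16): max_ending_here = 23, max_so_far = 39
Position 8 (value -1): max_ending_here = 22, max_so_far = 39
Position 9 (value 0): max_ending_here = 22, max_so_far = 39

Maximum subarray: [13, -7, 7, 16, 2, 8]
Maximum sum: 39

The maximum subarray is [13, -7, 7, 16, 2, 8] with sum 39. This subarray runs from index 1 to index 6.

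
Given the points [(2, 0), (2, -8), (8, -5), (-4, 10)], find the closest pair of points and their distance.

Computing all pairwise distances among 4 points:

d((2, 0), (2, -8)) = 8.0
d((2, 0), (8, -5)) = 7.8102
d((2, 0), (-4, 10)) = 11.6619
d((2, -8), (8, -5)) = 6.7082 <-- minimum
d((2, -8), (-4, 10)) = 18.9737
d((8, -5), (-4, 10)) = 19.2094

Closest pair: (2, -8) and (8, -5) with distance 6.7082

The closest pair is (2, -8) and (8, -5) with Euclidean distance 6.7082. For 4 points, brute-force pairwise comparison is shown above. For large n, the divide-and-conquer algorithm (sort by x, recurse on halves, check the dividing strip) achieves O(n log n).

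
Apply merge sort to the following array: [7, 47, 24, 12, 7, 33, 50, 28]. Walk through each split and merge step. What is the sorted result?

Merge sort trace:

Split: [7, 47, 24, 12, 7, 33, 50, 28] -> [7, 47, 24, 12] and [7, 33, 50, 28]
  Split: [7, 47, 24, 12] -> [7, 47] and [24, 12]
    Split: [7, 47] -> [7] and [47]
    Merge: [7] + [47] -> [7, 47]
    Split: [24, 12] -> [24] and [12]
    Merge: [24] + [12] -> [12, 24]
  Merge: [7, 47] + [12, 24] -> [7, 12, 24, 47]
  Split: [7, 33, 50, 28] -> [7, 33] and [50, 28]
    Split: [7, 33] -> [7] and [33]
    Merge: [7] + [33] -> [7, 33]
    Split: [50, 28] -> [50] and [28]
    Merge: [50] + [28] -> [28, 50]
  Merge: [7, 33] + [28, 50] -> [7, 28, 33, 50]
Merge: [7, 12, 24, 47] + [7, 28, 33, 50] -> [7, 7, 12, 24, 28, 33, 47, 50]

Final sorted array: [7, 7, 12, 24, 28, 33, 47, 50]

The merge sort proceeds by recursively splitting the array and merging sorted halves.
After all merges, the sorted array is [7, 7, 12, 24, 28, 33, 47, 50].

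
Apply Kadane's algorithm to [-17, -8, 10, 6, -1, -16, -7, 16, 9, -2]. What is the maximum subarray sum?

Using Kadane's algorithm on [-17, -8, 10, 6, -1, -16, -7, 16, 9, -2]:

Scanning through the array:
Position 1 (value -8): max_ending_here = -8, max_so_far = -8
Position 2 (value 10): max_ending_here = 10, max_so_far = 10
Position 3 (value 6): max_ending_here = 16, max_so_far = 16
Position 4 (value -1): max_ending_here = 15, max_so_far = 16
Position 5 (value -16): max_ending_here = -1, max_so_far = 16
Position 6 (value -7): max_ending_here = -7, max_so_far = 16
Position 7 (value 16): max_ending_here = 16, max_so_far = 16
Position 8 (value 9): max_ending_here = 25, max_so_far = 25
Position 9 (value -2): max_ending_here = 23, max_so_far = 25

Maximum subarray: [16, 9]
Maximum sum: 25

The maximum subarray is [16, 9] with sum 25. This subarray runs from index 7 to index 8.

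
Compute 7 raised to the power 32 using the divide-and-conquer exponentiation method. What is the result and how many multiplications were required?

Computing 7^32 by squaring (build up from 7^1; each line after the first costs one multiplication):

7^1 = 7
7^2 = (7^1)^2 = 7^2 = 49
7^4 = (7^2)^2 = 49^2 = 2401
7^8 = (7^4)^2 = 2401^2 = 5764801
7^16 = (7^8)^2 = 5764801^2 = 33232930569601
7^32 = (7^16)^2 = 33232930569601^2 = 1104427674243920646305299201

Result: 1104427674243920646305299201
Multiplications needed: 5 (5 lines after 7^1)

7^32 = 1104427674243920646305299201. Using exponentiation by squaring, this requires 5 multiplications. The key idea: if the exponent is even, square the half-power; if odd, multiply by the base once.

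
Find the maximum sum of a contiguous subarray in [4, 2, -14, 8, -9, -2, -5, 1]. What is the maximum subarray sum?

Using Kadane's algorithm on [4, 2, -14, 8, -9, -2, -5, 1]:

Scanning through the array:
Position 1 (value 2): max_ending_here = 6, max_so_far = 6
Position 2 (value -14): max_ending_here = -8, max_so_far = 6
Position 3 (value 8): max_ending_here = 8, max_so_far = 8
Position 4 (value -9): max_ending_here = -1, max_so_far = 8
Position 5 (value -2): max_ending_here = -2, max_so_far = 8
Position 6 (value -5): max_ending_here = -5, max_so_far = 8
Position 7 (value 1): max_ending_here = 1, max_so_far = 8

Maximum subarray: [8]
Maximum sum: 8

The maximum subarray is [8] with sum 8. This subarray runs from index 3 to index 3.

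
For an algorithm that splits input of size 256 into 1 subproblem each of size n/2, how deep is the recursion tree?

For divide and conquer with division factor 2:

Problem sizes at each level:
Level 0: 256
Level 1: 128
Level 2: 64
Level 3: 32
Level 4: 16
Level 5: 8
Level 6: 4
Level 7: 2
Level 8: 1

The root is level 0 and the size-1 base case is level 8 (the tree spans levels 0 through 8, i.e. 9 levels counting the root), so the depth is the number of divisions: log_2(256) = 8

The recursion tree depth is log_2(256) = 8. At each level, the problem size is divided by 2, so it takes 8 divisions to reduce to a base case of size 1. The algorithm makes 1 recursive call at each level.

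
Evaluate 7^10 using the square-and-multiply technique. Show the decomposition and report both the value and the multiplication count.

Computing 7^10 by squaring (build up from 7^1; each line after the first costs one multiplication):

7^1 = 7
7^2 = (7^1)^2 = 7^2 = 49
7^4 = (7^2)^2 = 49^2 = 2401
7^5 = 7 * 7^4 = 7 * 2401 = 16807
7^10 = (7^5)^2 = 16807^2 = 282475249

Result: 282475249
Multiplications needed: 4 (4 lines after 7^1)

7^10 = 282475249. Using exponentiation by squaring, this requires 4 multiplications. The key idea: if the exponent is even, square the half-power; if odd, multiply by the base once.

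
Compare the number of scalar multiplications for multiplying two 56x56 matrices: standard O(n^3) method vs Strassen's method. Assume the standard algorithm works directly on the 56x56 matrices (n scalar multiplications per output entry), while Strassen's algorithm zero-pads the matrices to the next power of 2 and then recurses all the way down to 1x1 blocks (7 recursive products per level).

Matrix multiplication for 56x56 matrices:

Strassen's algorithm requires power-of-2 dimensions. Pad 56x56 to 64x64 (next power of 2).

Standard algorithm: 56^3 = 175616 multiplications
Strassen's algorithm: 7^(log2(64)) = 7^6 = 117649 multiplications
Savings: 175616 - 117649 = 57967 multiplications

Standard: 175616 multiplications (56^3). Strassen: 117649 multiplications (7^6, after padding to 64x64). Strassen reduces 8 recursive multiplications to 7 at each level.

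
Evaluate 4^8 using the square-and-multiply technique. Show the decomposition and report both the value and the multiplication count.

Computing 4^8 by squaring (build up from 4^1; each line after the first costs one multiplication):

4^1 = 4
4^2 = (4^1)^2 = 4^2 = 16
4^4 = (4^2)^2 = 16^2 = 256
4^8 = (4^4)^2 = 256^2 = 65536

Result: 65536
Multiplications needed: 3 (3 lines after 4^1)

4^8 = 65536. Using exponentiation by squaring, this requires 3 multiplications. The key idea: if the exponent is even, square the half-power; if odd, multiply by the base once.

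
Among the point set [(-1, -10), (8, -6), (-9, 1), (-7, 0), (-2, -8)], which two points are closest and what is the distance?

Computing all pairwise distances among 5 points:

d((-1, -10), (8, -6)) = 9.8489
d((-1, -10), (-9, 1)) = 13.6015
d((-1, -10), (-7, 0)) = 11.6619
d((-1, -10), (-2, -8)) = 2.2361 <-- minimum
d((8, -6), (-9, 1)) = 18.3848
d((8, -6), (-7, 0)) = 16.1555
d((8, -6), (-2, -8)) = 10.198
d((-9, 1), (-7, 0)) = 2.2361 <-- minimum
d((-9, 1), (-2, -8)) = 11.4018
d((-7, 0), (-2, -8)) = 9.434

Minimum distance: 2.2361 (tie among 2 pairs: (-1, -10) and (-2, -8); (-9, 1) and (-7, 0))

The minimum Euclidean distance is 2.2361. There is a tie: 2 pairs achieve this minimum — (-1, -10) and (-2, -8); (-9, 1) and (-7, 0). Any of these is a valid closest pair. For 5 points, brute-force pairwise comparison is shown above. For large n, the divide-and-conquer algorithm (sort by x, recurse on halves, check the dividing strip) achieves O(n log n).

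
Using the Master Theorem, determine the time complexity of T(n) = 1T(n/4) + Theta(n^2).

Master Theorem for T(n) = 1T(n/4) + O(n^2):

a = 1, b = 4, c = 2
log_b(a) = log_4(1) = 0.0000

Case 3: c = 2 > log_4(1) = 0.0000
T(n) = O(n^2) = O(n^2)

For T(n) = 1T(n/4) + O(n^2): log_4(1) = 0.0000. This is Case 3 of the Master Theorem (c > log_b(a), work dominated by root), giving O(n^2).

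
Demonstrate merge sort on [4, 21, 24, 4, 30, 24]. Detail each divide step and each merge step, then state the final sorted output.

Merge sort trace:

Split: [4, 21, 24, 4, 30, 24] -> [4, 21, 24] and [4, 30, 24]
  Split: [4, 21, 24] -> [4] and [21, 24]
    Split: [21, 24] -> [21] and [24]
    Merge: [21] + [24] -> [21, 24]
  Merge: [4] + [21, 24] -> [4, 21, 24]
  Split: [4, 30, 24] -> [4] and [30, 24]
    Split: [30, 24] -> [30] and [24]
    Merge: [30] + [24] -> [24, 30]
  Merge: [4] + [24, 30] -> [4, 24, 30]
Merge: [4, 21, 24] + [4, 24, 30] -> [4, 4, 21, 24, 24, 30]

Final sorted array: [4, 4, 21, 24, 24, 30]

The merge sort proceeds by recursively splitting the array and merging sorted halves.
After all merges, the sorted array is [4, 4, 21, 24, 24, 30].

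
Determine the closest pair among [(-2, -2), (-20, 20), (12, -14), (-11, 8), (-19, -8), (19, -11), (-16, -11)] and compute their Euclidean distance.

Computing all pairwise distances among 7 points:

d((-2, -2), (-20, 20)) = 28.4253
d((-2, -2), (12, -14)) = 18.4391
d((-2, -2), (-11, 8)) = 13.4536
d((-2, -2), (-19, -8)) = 18.0278
d((-2, -2), (19, -11)) = 22.8473
d((-2, -2), (-16, -11)) = 16.6433
d((-20, 20), (12, -14)) = 46.6905
d((-20, 20), (-11, 8)) = 15.0
d((-20, 20), (-19, -8)) = 28.0179
d((-20, 20), (19, -11)) = 49.8197
d((-20, 20), (-16, -11)) = 31.257
d((12, -14), (-11, 8)) = 31.8277
d((12, -14), (-19, -8)) = 31.5753
d((12, -14), (19, -11)) = 7.6158
d((12, -14), (-16, -11)) = 28.1603
d((-11, 8), (-19, -8)) = 17.8885
d((-11, 8), (19, -11)) = 35.5106
d((-11, 8), (-16, -11)) = 19.6469
d((-19, -8), (19, -11)) = 38.1182
d((-19, -8), (-16, -11)) = 4.2426 <-- minimum
d((19, -11), (-16, -11)) = 35.0

Closest pair: (-19, -8) and (-16, -11) with distance 4.2426

The closest pair is (-19, -8) and (-16, -11) with Euclidean distance 4.2426. For 7 points, brute-force pairwise comparison is shown above. For large n, the divide-and-conquer algorithm (sort by x, recurse on halves, check the dividing strip) achieves O(n log n).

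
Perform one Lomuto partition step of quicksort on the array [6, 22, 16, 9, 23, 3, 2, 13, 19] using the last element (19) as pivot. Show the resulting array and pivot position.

Lomuto partition with pivot = 19:

Initial array: [6, 22, 16, 9, 23, 3, 2, 13, 19]

arr[0]=6 <= 19: swap with position 0, array becomes [6, 22, 16, 9, 23, 3, 2, 13, 19]
arr[1]=22 > 19: no swap
arr[2]=16 <= 19: swap with position 1, array becomes [6, 16, 22, 9, 23, 3, 2, 13, 19]
arr[3]=9 <= 19: swap with position 2, array becomes [6, 16, 9, 22, 23, 3, 2, 13, 19]
arr[4]=23 > 19: no swap
arr[5]=3 <= 19: swap with position 3, array becomes [6, 16, 9, 3, 23, 22, 2, 13, 19]
arr[6]=2 <= 19: swap with position 4, array becomes [6, 16, 9, 3, 2, 22, 23, 13, 19]
arr[7]=13 <= 19: swap with position 5, array becomes [6, 16, 9, 3, 2, 13, 23, 22, 19]

Place pivot at position 6: [6, 16, 9, 3, 2, 13, 19, 22, 23]
Pivot position: 6

After partitioning with pivot 19, the array becomes [6, 16, 9, 3, 2, 13, 19, 22, 23]. The pivot is placed at index 6. All elements to the left of the pivot are <= 19, and all elements to the right are > 19.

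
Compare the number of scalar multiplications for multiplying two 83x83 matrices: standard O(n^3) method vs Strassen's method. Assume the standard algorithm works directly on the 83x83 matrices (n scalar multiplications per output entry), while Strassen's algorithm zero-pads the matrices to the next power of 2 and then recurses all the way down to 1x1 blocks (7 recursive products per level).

Matrix multiplication for 83x83 matrices:

Strassen's algorithm requires power-of-2 dimensions. Pad 83x83 to 128x128 (next power of 2).

Standard algorithm: 83^3 = 571787 multiplications
Strassen's algorithm: 7^(log2(128)) = 7^7 = 823543 multiplications
Difference: 571787 - 823543 = -251756 (Strassen uses MORE here due to padding overhead — for small or just-over-power-of-2 n, padding can outweigh the per-level savings)

Standard: 571787 multiplications (83^3). Strassen: 823543 multiplications (7^7, after padding to 128x128). Strassen reduces 8 recursive multiplications to 7 at each level.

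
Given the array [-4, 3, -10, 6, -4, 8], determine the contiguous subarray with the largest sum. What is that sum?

Using Kadane's algorithm on [-4, 3, -10, 6, -4, 8]:

Scanning through the array:
Position 1 (value 3): max_ending_here = 3, max_so_far = 3
Position 2 (value -10): max_ending_here = -7, max_so_far = 3
Position 3 (value 6): max_ending_here = 6, max_so_far = 6
Position 4 (value -4): max_ending_here = 2, max_so_far = 6
Position 5 (value 8): max_ending_here = 10, max_so_far = 10

Maximum subarray: [6, -4, 8]
Maximum sum: 10

The maximum subarray is [6, -4, 8] with sum 10. This subarray runs from index 3 to index 5.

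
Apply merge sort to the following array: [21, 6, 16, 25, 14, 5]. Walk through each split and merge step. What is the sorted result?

Merge sort trace:

Split: [21, 6, 16, 25, 14, 5] -> [21, 6, 16] and [25, 14, 5]
  Split: [21, 6, 16] -> [21] and [6, 16]
    Split: [6, 16] -> [6] and [16]
    Merge: [6] + [16] -> [6, 16]
  Merge: [21] + [6, 16] -> [6, 16, 21]
  Split: [25, 14, 5] -> [25] and [14, 5]
    Split: [14, 5] -> [14] and [5]
    Merge: [14] + [5] -> [5, 14]
  Merge: [25] + [5, 14] -> [5, 14, 25]
Merge: [6, 16, 21] + [5, 14, 25] -> [5, 6, 14, 16, 21, 25]

Final sorted array: [5, 6, 14, 16, 21, 25]

The merge sort proceeds by recursively splitting the array and merging sorted halves.
After all merges, the sorted array is [5, 6, 14, 16, 21, 25].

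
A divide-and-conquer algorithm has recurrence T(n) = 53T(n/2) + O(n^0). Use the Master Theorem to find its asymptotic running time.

Master Theorem for T(n) = 53T(n/2) + O(n^0):

a = 53, b = 2, c = 0
log_b(a) = log_2(53) = 5.7279

Case 1: c = 0 < log_2(53) = 5.7279
T(n) = O(n^(log_2 53))

For T(n) = 53T(n/2) + O(n^0): log_2(53) = 5.7279. This is Case 1 of the Master Theorem (c < log_b(a), work dominated by leaves), giving O(n^(log_2 53)).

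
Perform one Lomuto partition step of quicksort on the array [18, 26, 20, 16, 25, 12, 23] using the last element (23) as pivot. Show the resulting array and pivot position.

Lomuto partition with pivot = 23:

Initial array: [18, 26, 20, 16, 25, 12, 23]

arr[0]=18 <= 23: swap with position 0, array becomes [18, 26, 20, 16, 25, 12, 23]
arr[1]=26 > 23: no swap
arr[2]=20 <= 23: swap with position 1, array becomes [18, 20, 26, 16, 25, 12, 23]
arr[3]=16 <= 23: swap with position 2, array becomes [18, 20, 16, 26, 25, 12, 23]
arr[4]=25 > 23: no swap
arr[5]=12 <= 23: swap with position 3, array becomes [18, 20, 16, 12, 25, 26, 23]

Place pivot at position 4: [18, 20, 16, 12, 23, 26, 25]
Pivot position: 4

After partitioning with pivot 23, the array becomes [18, 20, 16, 12, 23, 26, 25]. The pivot is placed at index 4. All elements to the left of the pivot are <= 23, and all elements to the right are > 23.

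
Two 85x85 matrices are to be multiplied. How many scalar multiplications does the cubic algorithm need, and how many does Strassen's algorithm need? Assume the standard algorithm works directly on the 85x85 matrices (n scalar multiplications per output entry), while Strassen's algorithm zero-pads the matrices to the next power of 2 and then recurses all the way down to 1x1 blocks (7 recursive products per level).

Matrix multiplication for 85x85 matrices:

Strassen's algorithm requires power-of-2 dimensions. Pad 85x85 to 128x128 (next power of 2).

Standard algorithm: 85^3 = 614125 multiplications
Strassen's algorithm: 7^(log2(128)) = 7^7 = 823543 multiplications
Difference: 614125 - 823543 = -209418 (Strassen uses MORE here due to padding overhead — for small or just-over-power-of-2 n, padding can outweigh the per-level savings)

Standard: 614125 multiplications (85^3). Strassen: 823543 multiplications (7^7, after padding to 128x128). Strassen reduces 8 recursive multiplications to 7 at each level.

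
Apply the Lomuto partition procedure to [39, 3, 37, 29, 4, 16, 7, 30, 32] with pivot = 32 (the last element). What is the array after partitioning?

Lomuto partition with pivot = 32:

Initial array: [39, 3, 37, 29, 4, 16, 7, 30, 32]

arr[0]=39 > 32: no swap
arr[1]=3 <= 32: swap with position 0, array becomes [3, 39, 37, 29, 4, 16, 7, 30, 32]
arr[2]=37 > 32: no swap
arr[3]=29 <= 32: swap with position 1, array becomes [3, 29, 37, 39, 4, 16, 7, 30, 32]
arr[4]=4 <= 32: swap with position 2, array becomes [3, 29, 4, 39, 37, 16, 7, 30, 32]
arr[5]=16 <= 32: swap with position 3, array becomes [3, 29, 4, 16, 37, 39, 7, 30, 32]
arr[6]=7 <= 32: swap with position 4, array becomes [3, 29, 4, 16, 7, 39, 37, 30, 32]
arr[7]=30 <= 32: swap with position 5, array becomes [3, 29, 4, 16, 7, 30, 37, 39, 32]

Place pivot at position 6: [3, 29, 4, 16, 7, 30, 32, 39, 37]
Pivot position: 6

After partitioning with pivot 32, the array becomes [3, 29, 4, 16, 7, 30, 32, 39, 37]. The pivot is placed at index 6. All elements to the left of the pivot are <= 32, and all elements to the right are > 32.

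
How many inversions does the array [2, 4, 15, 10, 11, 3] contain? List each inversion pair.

Finding inversions in [2, 4, 15, 10, 11, 3]:

(1, 5): arr[1]=4 > arr[5]=3
(2, 3): arr[2]=15 > arr[3]=10
(2, 4): arr[2]=15 > arr[4]=11
(2, 5): arr[2]=15 > arr[5]=3
(3, 5): arr[3]=10 > arr[5]=3
(4, 5): arr[4]=11 > arr[5]=3

Total inversions: 6

The array has 6 inversion(s): (1,5), (2,3), (2,4), (2,5), (3,5), (4,5). Each pair (i,j) satisfies i < j and arr[i] > arr[j].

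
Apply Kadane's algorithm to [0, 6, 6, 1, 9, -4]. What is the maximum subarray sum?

Using Kadane's algorithm on [0, 6, 6, 1, 9, -4]:

Scanning through the array:
Position 1 (value 6): max_ending_here = 6, max_so_far = 6
Position 2 (value 6): max_ending_here = 12, max_so_far = 12
Position 3 (value 1): max_ending_here = 13, max_so_far = 13
Position 4 (value 9): max_ending_here = 22, max_so_far = 22
Position 5 (value -4): max_ending_here = 18, max_so_far = 22

Maximum subarray: [0, 6, 6, 1, 9]
Maximum sum: 22

The maximum subarray is [0, 6, 6, 1, 9] with sum 22. This subarray runs from index 0 to index 4.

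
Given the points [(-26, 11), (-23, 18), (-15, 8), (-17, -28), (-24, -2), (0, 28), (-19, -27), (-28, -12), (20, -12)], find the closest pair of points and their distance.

Computing all pairwise distances among 9 points:

d((-26, 11), (-23, 18)) = 7.6158
d((-26, 11), (-15, 8)) = 11.4018
d((-26, 11), (-17, -28)) = 40.025
d((-26, 11), (-24, -2)) = 13.1529
d((-26, 11), (0, 28)) = 31.0644
d((-26, 11), (-19, -27)) = 38.6394
d((-26, 11), (-28, -12)) = 23.0868
d((-26, 11), (20, -12)) = 51.4296
d((-23, 18), (-15, 8)) = 12.8062
d((-23, 18), (-17, -28)) = 46.3897
d((-23, 18), (-24, -2)) = 20.025
d((-23, 18), (0, 28)) = 25.0799
d((-23, 18), (-19, -27)) = 45.1774
d((-23, 18), (-28, -12)) = 30.4138
d((-23, 18), (20, -12)) = 52.4309
d((-15, 8), (-17, -28)) = 36.0555
d((-15, 8), (-24, -2)) = 13.4536
d((-15, 8), (0, 28)) = 25.0
d((-15, 8), (-19, -27)) = 35.2278
d((-15, 8), (-28, -12)) = 23.8537
d((-15, 8), (20, -12)) = 40.3113
d((-17, -28), (-24, -2)) = 26.9258
d((-17, -28), (0, 28)) = 58.5235
d((-17, -28), (-19, -27)) = 2.2361 <-- minimum
d((-17, -28), (-28, -12)) = 19.4165
d((-17, -28), (20, -12)) = 40.3113
d((-24, -2), (0, 28)) = 38.4187
d((-24, -2), (-19, -27)) = 25.4951
d((-24, -2), (-28, -12)) = 10.7703
d((-24, -2), (20, -12)) = 45.1221
d((0, 28), (-19, -27)) = 58.1893
d((0, 28), (-28, -12)) = 48.8262
d((0, 28), (20, -12)) = 44.7214
d((-19, -27), (-28, -12)) = 17.4929
d((-19, -27), (20, -12)) = 41.7852
d((-28, -12), (20, -12)) = 48.0

Closest pair: (-17, -28) and (-19, -27) with distance 2.2361

The closest pair is (-17, -28) and (-19, -27) with Euclidean distance 2.2361. For 9 points, brute-force pairwise comparison is shown above. For large n, the divide-and-conquer algorithm (sort by x, recurse on halves, check the dividing strip) achieves O(n log n).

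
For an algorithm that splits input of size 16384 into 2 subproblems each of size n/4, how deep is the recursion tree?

For divide and conquer with division factor 4:

Problem sizes at each level:
Level 0: 16384
Level 1: 4096
Level 2: 1024
Level 3: 256
Level 4: 64
Level 5: 16
Level 6: 4
Level 7: 1

The root is level 0 and the size-1 base case is level 7 (the tree spans levels 0 through 7, i.e. 8 levels counting the root), so the depth is the number of divisions: log_4(16384) = 7

The recursion tree depth is log_4(16384) = 7. At each level, the problem size is divided by 4, so it takes 7 divisions to reduce to a base case of size 1. The algorithm makes 2 recursive calls at each level.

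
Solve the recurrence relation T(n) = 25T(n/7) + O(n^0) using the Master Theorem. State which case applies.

Master Theorem for T(n) = 25T(n/7) + O(n^0):

a = 25, b = 7, c = 0
log_b(a) = log_7(25) = 1.6542

Case 1: c = 0 < log_7(25) = 1.6542
T(n) = O(n^(log_7 25))

For T(n) = 25T(n/7) + O(n^0): log_7(25) = 1.6542. This is Case 1 of the Master Theorem (c < log_b(a), work dominated by leaves), giving O(n^(log_7 25)).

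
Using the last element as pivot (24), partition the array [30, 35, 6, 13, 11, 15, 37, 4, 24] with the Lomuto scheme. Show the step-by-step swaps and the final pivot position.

Lomuto partition with pivot = 24:

Initial array: [30, 35, 6, 13, 11, 15, 37, 4, 24]

arr[0]=30 > 24: no swap
arr[1]=35 > 24: no swap
arr[2]=6 <= 24: swap with position 0, array becomes [6, 35, 30, 13, 11, 15, 37, 4, 24]
arr[3]=13 <= 24: swap with position 1, array becomes [6, 13, 30, 35, 11, 15, 37, 4, 24]
arr[4]=11 <= 24: swap with position 2, array becomes [6, 13, 11, 35, 30, 15, 37, 4, 24]
arr[5]=15 <= 24: swap with position 3, array becomes [6, 13, 11, 15, 30, 35, 37, 4, 24]
arr[6]=37 > 24: no swap
arr[7]=4 <= 24: swap with position 4, array becomes [6, 13, 11, 15, 4, 35, 37, 30, 24]

Place pivot at position 5: [6, 13, 11, 15, 4, 24, 37, 30, 35]
Pivot position: 5

After partitioning with pivot 24, the array becomes [6, 13, 11, 15, 4, 24, 37, 30, 35]. The pivot is placed at index 5. All elements to the left of the pivot are <= 24, and all elements to the right are > 24.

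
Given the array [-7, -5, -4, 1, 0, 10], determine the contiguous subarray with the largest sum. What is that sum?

Using Kadane's algorithm on [-7, -5, -4, 1, 0, 10]:

Scanning through the array:
Position 1 (value -5): max_ending_here = -5, max_so_far = -5
Position 2 (value -4): max_ending_here = -4, max_so_far = -4
Position 3 (value 1): max_ending_here = 1, max_so_far = 1
Position 4 (value 0): max_ending_here = 1, max_so_far = 1
Position 5 (value 10): max_ending_here = 11, max_so_far = 11

Maximum subarray: [1, 0, 10]
Maximum sum: 11

The maximum subarray is [1, 0, 10] with sum 11. This subarray runs from index 3 to index 5.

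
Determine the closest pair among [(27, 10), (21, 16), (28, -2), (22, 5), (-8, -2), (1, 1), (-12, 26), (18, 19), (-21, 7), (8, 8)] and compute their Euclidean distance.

Computing all pairwise distances among 10 points:

d((27, 10), (21, 16)) = 8.4853
d((27, 10), (28, -2)) = 12.0416
d((27, 10), (22, 5)) = 7.0711
d((27, 10), (-8, -2)) = 37.0
d((27, 10), (1, 1)) = 27.5136
d((27, 10), (-12, 26)) = 42.1545
d((27, 10), (18, 19)) = 12.7279
d((27, 10), (-21, 7)) = 48.0937
d((27, 10), (8, 8)) = 19.105
d((21, 16), (28, -2)) = 19.3132
d((21, 16), (22, 5)) = 11.0454
d((21, 16), (-8, -2)) = 34.1321
d((21, 16), (1, 1)) = 25.0
d((21, 16), (-12, 26)) = 34.4819
d((21, 16), (18, 19)) = 4.2426 <-- minimum
d((21, 16), (-21, 7)) = 42.9535
d((21, 16), (8, 8)) = 15.2643
d((28, -2), (22, 5)) = 9.2195
d((28, -2), (-8, -2)) = 36.0
d((28, -2), (1, 1)) = 27.1662
d((28, -2), (-12, 26)) = 48.8262
d((28, -2), (18, 19)) = 23.2594
d((28, -2), (-21, 7)) = 49.8197
d((28, -2), (8, 8)) = 22.3607
d((22, 5), (-8, -2)) = 30.8058
d((22, 5), (1, 1)) = 21.3776
d((22, 5), (-12, 26)) = 39.9625
d((22, 5), (18, 19)) = 14.5602
d((22, 5), (-21, 7)) = 43.0465
d((22, 5), (8, 8)) = 14.3178
d((-8, -2), (1, 1)) = 9.4868
d((-8, -2), (-12, 26)) = 28.2843
d((-8, -2), (18, 19)) = 33.4215
d((-8, -2), (-21, 7)) = 15.8114
d((-8, -2), (8, 8)) = 18.868
d((1, 1), (-12, 26)) = 28.178
d((1, 1), (18, 19)) = 24.7588
d((1, 1), (-21, 7)) = 22.8035
d((1, 1), (8, 8)) = 9.8995
d((-12, 26), (18, 19)) = 30.8058
d((-12, 26), (-21, 7)) = 21.0238
d((-12, 26), (8, 8)) = 26.9072
d((18, 19), (-21, 7)) = 40.8044
d((18, 19), (8, 8)) = 14.8661
d((-21, 7), (8, 8)) = 29.0172

Closest pair: (21, 16) and (18, 19) with distance 4.2426

The closest pair is (21, 16) and (18, 19) with Euclidean distance 4.2426. For 10 points, brute-force pairwise comparison is shown above. For large n, the divide-and-conquer algorithm (sort by x, recurse on halves, check the dividing strip) achieves O(n log n).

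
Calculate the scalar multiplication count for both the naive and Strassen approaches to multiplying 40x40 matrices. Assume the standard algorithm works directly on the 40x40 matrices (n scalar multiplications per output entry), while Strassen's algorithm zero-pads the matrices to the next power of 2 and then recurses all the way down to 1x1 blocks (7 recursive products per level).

Matrix multiplication for 40x40 matrices:

Strassen's algorithm requires power-of-2 dimensions. Pad 40x40 to 64x64 (next power of 2).

Standard algorithm: 40^3 = 64000 multiplications
Strassen's algorithm: 7^(log2(64)) = 7^6 = 117649 multiplications
Difference: 64000 - 117649 = -53649 (Strassen uses MORE here due to padding overhead — for small or just-over-power-of-2 n, padding can outweigh the per-level savings)

Standard: 64000 multiplications (40^3). Strassen: 117649 multiplications (7^6, after padding to 64x64). Strassen reduces 8 recursive multiplications to 7 at each level.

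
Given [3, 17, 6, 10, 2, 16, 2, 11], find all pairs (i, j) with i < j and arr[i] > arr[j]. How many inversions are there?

Finding inversions in [3, 17, 6, 10, 2, 16, 2, 11]:

(0, 4): arr[0]=3 > arr[4]=2
(0, 6): arr[0]=3 > arr[6]=2
(1, 2): arr[1]=17 > arr[2]=6
(1, 3): arr[1]=17 > arr[3]=10
(1, 4): arr[1]=17 > arr[4]=2
(1, 5): arr[1]=17 > arr[5]=16
(1, 6): arr[1]=17 > arr[6]=2
(1, 7): arr[1]=17 > arr[7]=11
(2, 4): arr[2]=6 > arr[4]=2
(2, 6): arr[2]=6 > arr[6]=2
(3, 4): arr[3]=10 > arr[4]=2
(3, 6): arr[3]=10 > arr[6]=2
(5, 6): arr[5]=16 > arr[6]=2
(5, 7): arr[5]=16 > arr[7]=11

Total inversions: 14

The array has 14 inversion(s): (0,4), (0,6), (1,2), (1,3), (1,4), (1,5), (1,6), (1,7), (2,4), (2,6), (3,4), (3,6), (5,6), (5,7). Each pair (i,j) satisfies i < j and arr[i] > arr[j].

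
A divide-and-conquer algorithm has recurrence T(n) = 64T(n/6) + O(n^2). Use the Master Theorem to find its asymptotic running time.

Master Theorem for T(n) = 64T(n/6) + O(n^2):

a = 64, b = 6, c = 2
log_b(a) = log_6(64) = 2.3211

Case 1: c = 2 < log_6(64) = 2.3211
T(n) = O(n^(log_6 64))

For T(n) = 64T(n/6) + O(n^2): log_6(64) = 2.3211. This is Case 1 of the Master Theorem (c < log_b(a), work dominated by leaves), giving O(n^(log_6 64)).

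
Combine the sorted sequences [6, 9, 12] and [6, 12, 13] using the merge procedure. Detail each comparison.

Merging process:

Compare 6 vs 6: take 6 from left. Merged: [6]
Compare 9 vs 6: take 6 from right. Merged: [6, 6]
Compare 9 vs 12: take 9 from left. Merged: [6, 6, 9]
Compare 12 vs 12: take 12 from left. Merged: [6, 6, 9, 12]
Append remaining from right: [12, 13]. Merged: [6, 6, 9, 12, 12, 13]

Final merged array: [6, 6, 9, 12, 12, 13]
Total comparisons: 4

The merged array is [6, 6, 9, 12, 12, 13], requiring 4 comparisons. The merge step runs in O(n) time where n is the total number of elements.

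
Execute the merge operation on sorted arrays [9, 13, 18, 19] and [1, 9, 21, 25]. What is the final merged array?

Merging process:

Compare 9 vs 1: take 1 from right. Merged: [1]
Compare 9 vs 9: take 9 from left. Merged: [1, 9]
Compare 13 vs 9: take 9 from right. Merged: [1, 9, 9]
Compare 13 vs 21: take 13 from left. Merged: [1, 9, 9, 13]
Compare 18 vs 21: take 18 from left. Merged: [1, 9, 9, 13, 18]
Compare 19 vs 21: take 19 from left. Merged: [1, 9, 9, 13, 18, 19]
Append remaining from right: [21, 25]. Merged: [1, 9, 9, 13, 18, 19, 21, 25]

Final merged array: [1, 9, 9, 13, 18, 19, 21, 25]
Total comparisons: 6

The merged array is [1, 9, 9, 13, 18, 19, 21, 25], requiring 6 comparisons. The merge step runs in O(n) time where n is the total number of elements.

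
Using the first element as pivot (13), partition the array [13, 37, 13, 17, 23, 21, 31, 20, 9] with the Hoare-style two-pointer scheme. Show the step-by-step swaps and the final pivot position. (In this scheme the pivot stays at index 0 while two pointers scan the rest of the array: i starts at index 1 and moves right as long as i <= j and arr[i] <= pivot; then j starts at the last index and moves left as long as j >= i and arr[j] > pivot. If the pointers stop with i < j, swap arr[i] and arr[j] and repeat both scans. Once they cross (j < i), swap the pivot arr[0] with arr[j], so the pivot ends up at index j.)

Hoare-style two-pointer partition with pivot = 13:

Initial array: [13, 37, 13, 17, 23, 21, 31, 20, 9]

Pointers start at i = 1, j = 8.
i stops at index 1 (arr[1]=37 > 13), j stops at index 8 (arr[8]=9 <= 13): swap arr[1] and arr[8], array becomes [13, 9, 13, 17, 23, 21, 31, 20, 37]
i ends at 3, j ends at 2: the pointers have crossed (j < i), so scanning stops.

Swap pivot arr[0] with arr[2] to place pivot at position 2: [13, 9, 13, 17, 23, 21, 31, 20, 37]
Pivot position: 2

After partitioning with pivot 13, the array becomes [13, 9, 13, 17, 23, 21, 31, 20, 37]. The pivot is placed at index 2. All elements to the left of the pivot are <= 13, and all elements to the right are > 13.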